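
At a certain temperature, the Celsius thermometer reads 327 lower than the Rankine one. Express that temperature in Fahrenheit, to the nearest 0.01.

Let x be the Rankine reading; then the Celsius reading is 5/9·x - 273.15.
(5/9·x - 273.15) - x = -327  ⇒  (-4/9)·x = -53.85  ⇒  x = 121.1625°R.
In Celsius: (121.1625 - 491.67) × 5/9 = -205.8375°C.
In Fahrenheit: -205.8375 × 1.8 + 32 = -338.51°F.

-338.51°F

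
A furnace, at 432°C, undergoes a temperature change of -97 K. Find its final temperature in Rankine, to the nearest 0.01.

The 97 K change is an interval; Kelvin and Celsius degrees are the same size, so ΔC = -97°C.
Final Celsius temperature: 432.0000 - 97.0000 = 335.0000°C.
In Rankine: 335.0000 × 1.8 + 491.67 = 1094.67°R.

1094.67°R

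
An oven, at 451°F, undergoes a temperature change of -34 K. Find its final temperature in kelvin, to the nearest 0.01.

Initial temperature in Celsius: (451 - 32) × 5/9 = 232.7778°C.
The 34 K change is an interval; Kelvin and Celsius degrees are the same size, so ΔC = -34°C.
Final Celsius temperature: 232.7778 - 34.0000 = 198.7778°C.
In kelvin: 198.7778 + 273.15 = 471.93 K.

471.93 K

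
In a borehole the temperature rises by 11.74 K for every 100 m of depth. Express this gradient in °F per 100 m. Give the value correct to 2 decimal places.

The quantity depends on a temperature interval, so only the ratio of degree sizes applies; the offset between the scales is irrelevant.
A change of 1 K is a change of 1.8°F, so 11.74 × 1.8 = 21.13.

21.13 °F/100 m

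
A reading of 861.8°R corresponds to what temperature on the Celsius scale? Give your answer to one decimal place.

205.6°C

In Celsius: (861.8 - 491.67) × 5/9 = 205.6278°C.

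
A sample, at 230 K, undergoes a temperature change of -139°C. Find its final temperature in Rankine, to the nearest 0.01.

163.80°R

Initial temperature in Celsius: 230 - 273.15 = -43.1500°C.
Final Celsius temperature: -43.1500 - 139.0000 = -182.1500°C.
In Rankine: -182.1500 × 1.8 + 491.67 = 163.80°R.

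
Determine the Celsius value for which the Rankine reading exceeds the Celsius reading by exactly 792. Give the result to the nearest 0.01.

Let C be the Celsius reading. The Rankine reading is R = 1.8·C + 491.67.
Require R - C = 792: (0.8)·C + 491.67 = 792.
C = (792 - 491.67) / (0.8) = 375.41.

375.41°C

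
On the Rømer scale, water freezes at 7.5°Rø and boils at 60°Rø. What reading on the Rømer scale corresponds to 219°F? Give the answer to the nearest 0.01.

First in Celsius: (219 - 32) × 5/9 = 103.8889°C.
Linearly onto the Rømer scale: 7.5 + (103.8889 / 100) × (60 - 7.5) = 62.04°Rø.

62.04°Rø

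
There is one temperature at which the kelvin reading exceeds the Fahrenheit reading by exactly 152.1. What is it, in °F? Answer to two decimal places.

232.36°F

Let F be the Fahrenheit reading. The kelvin reading is K = 5/9·F + 255.372.
Require K - F = 152.1: (-4/9)·F + 255.372 = 152.1.
F = (152.1 - 255.372) / (-4/9) = 232.36.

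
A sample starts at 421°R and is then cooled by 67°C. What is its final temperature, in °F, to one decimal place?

Initial temperature in Celsius: (421 - 491.67) × 5/9 = -39.2611°C.
Final Celsius temperature: -39.2611 - 67.0000 = -106.2611°C.
In Fahrenheit: -106.2611 × 1.8 + 32 = -159.3°F.

-159.3°F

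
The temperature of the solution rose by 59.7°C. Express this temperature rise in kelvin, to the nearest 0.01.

59.70 K

Celsius and kelvin degrees are the same size, so the interval is unchanged: 59.70.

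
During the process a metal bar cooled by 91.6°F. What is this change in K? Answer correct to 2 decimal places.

50.89 K

For a temperature interval the offset drops out; only the factor 5/9 applies.
91.6 × 5/9 = 50.89.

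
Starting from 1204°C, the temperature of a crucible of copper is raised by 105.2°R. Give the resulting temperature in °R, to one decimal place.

2764.1°R

The 105.2°R change is an interval, so only the factor 5/9 applies: +105.2 × 5/9 = +58.4444°C.
Final Celsius temperature: 1204.0000 + 58.4444 = 1262.4444°C.
In Rankine: 1262.4444 × 1.8 + 491.67 = 2764.1°R.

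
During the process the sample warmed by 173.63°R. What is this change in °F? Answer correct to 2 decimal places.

Rankine and Fahrenheit degrees are the same size, so the interval is unchanged: 173.63.

173.63°F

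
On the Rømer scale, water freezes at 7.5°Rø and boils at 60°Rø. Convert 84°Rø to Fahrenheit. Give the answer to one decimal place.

Linear interpolation between the fixed points: C = (84 - 7.5) × 100 / (60 - 7.5) = 145.7143°C.
Then 145.7143 × 1.8 + 32 = 294.3°F.

294.3°F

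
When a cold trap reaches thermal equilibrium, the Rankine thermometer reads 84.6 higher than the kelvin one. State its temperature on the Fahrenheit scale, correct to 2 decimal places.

Let x be the kelvin reading; then the Rankine reading is 1.8·x.
(1.8·x) - x = 84.6  ⇒  (0.8)·x = 84.6  ⇒  x = 105.7500 K.
In Celsius: 105.75 - 273.15 = -167.4000°C.
In Fahrenheit: -167.4000 × 1.8 + 32 = -269.32°F.

-269.32°F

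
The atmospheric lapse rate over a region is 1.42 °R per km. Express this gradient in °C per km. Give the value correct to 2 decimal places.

0.79 °C/km

The quantity depends on a temperature interval, so only the ratio of degree sizes applies; the offset between the scales is irrelevant.
A change of 1°R is a change of 5/9°C, so 1.42 × 5/9 = 0.79.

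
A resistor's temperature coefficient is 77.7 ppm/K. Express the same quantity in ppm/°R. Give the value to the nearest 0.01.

Since only a temperature interval is involved, the additive offset between the scales drops out.
A change of 1°R is a change of 5/9 K, so per °R the value is 77.7 × 5/9 = 43.17.

43.17 ppm/°R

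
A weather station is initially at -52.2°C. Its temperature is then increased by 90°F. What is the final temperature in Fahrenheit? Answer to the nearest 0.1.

The 90°F change is an interval, so only the factor 5/9 applies: +90 × 5/9 = +50.0000°C.
Final Celsius temperature: -52.2000 + 50.0000 = -2.2000°C.
In Fahrenheit: -2.2000 × 1.8 + 32 = 28.0°F.

28.0°F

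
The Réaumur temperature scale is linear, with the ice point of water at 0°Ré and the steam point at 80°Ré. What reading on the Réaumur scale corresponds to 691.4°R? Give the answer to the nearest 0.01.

88.77°Ré

First in Celsius: (691.4 - 491.67) × 5/9 = 110.9611°C.
Linearly onto the Réaumur scale: 0 + (110.9611 / 100) × (80 - 0) = 88.77°Ré.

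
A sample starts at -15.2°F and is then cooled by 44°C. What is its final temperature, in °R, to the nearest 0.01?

Initial temperature in Celsius: (-15.2 - 32) × 5/9 = -26.2222°C.
Final Celsius temperature: -26.2222 - 44.0000 = -70.2222°C.
In Rankine: -70.2222 × 1.8 + 491.67 = 365.27°R.

365.27°R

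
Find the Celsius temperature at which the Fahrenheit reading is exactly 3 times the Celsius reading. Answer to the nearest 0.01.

Let C be the Celsius reading. The Fahrenheit reading is F = 1.8·C + 32.
Require F = 3·C: 1.8·C + 32 = 3·C.
(-1.2)·C = -32  ⇒  C = 26.67.

26.67°C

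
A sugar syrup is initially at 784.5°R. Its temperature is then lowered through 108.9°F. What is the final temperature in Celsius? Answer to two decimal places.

102.18°C

Initial temperature in Celsius: (784.5 - 491.67) × 5/9 = 162.6833°C.
The 108.9°F change is an interval, so only the factor 5/9 applies: -108.9 × 5/9 = -60.5000°C.
Final Celsius temperature: 162.6833 - 60.5000 = 102.1833°C.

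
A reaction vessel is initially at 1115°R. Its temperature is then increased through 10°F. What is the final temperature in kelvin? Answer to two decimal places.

625.00 K

Initial temperature in Celsius: (1115 - 491.67) × 5/9 = 346.2944°C.
The 10°F change is an interval, so only the factor 5/9 applies: +10 × 5/9 = +5.5556°C.
Final Celsius temperature: 346.2944 + 5.5556 = 351.8500°C.
In kelvin: 351.8500 + 273.15 = 625.00 K.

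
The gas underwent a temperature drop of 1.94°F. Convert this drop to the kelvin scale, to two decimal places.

1.08 K

Only the scale ratio 5/9 matters for a change in temperature.
1.94 × 5/9 = 1.08.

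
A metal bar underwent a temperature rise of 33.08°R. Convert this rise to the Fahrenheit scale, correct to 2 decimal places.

33.08°F

Rankine and Fahrenheit degrees are the same size, so the interval is unchanged: 33.08.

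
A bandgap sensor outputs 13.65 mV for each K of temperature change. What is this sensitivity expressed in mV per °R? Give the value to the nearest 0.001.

The quantity depends on a temperature interval, so only the ratio of degree sizes applies; the offset between the scales is irrelevant.
A change of 1°R is a change of 5/9 K, so per °R the value is 13.65 × 5/9 = 7.583.

7.583 mV per °R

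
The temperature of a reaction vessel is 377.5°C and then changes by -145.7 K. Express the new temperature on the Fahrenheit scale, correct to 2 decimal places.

449.24°F

The 145.7 K change is an interval; Kelvin and Celsius degrees are the same size, so ΔC = -145.7°C.
Final Celsius temperature: 377.5000 - 145.7000 = 231.8000°C.
In Fahrenheit: 231.8000 × 1.8 + 32 = 449.24°F.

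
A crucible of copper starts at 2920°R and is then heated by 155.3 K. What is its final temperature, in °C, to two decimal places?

1504.37°C

Initial temperature in Celsius: (2920 - 491.67) × 5/9 = 1349.0722°C.
The 155.3 K change is an interval; Kelvin and Celsius degrees are the same size, so ΔC = +155.3°C.
Final Celsius temperature: 1349.0722 + 155.3000 = 1504.3722°C.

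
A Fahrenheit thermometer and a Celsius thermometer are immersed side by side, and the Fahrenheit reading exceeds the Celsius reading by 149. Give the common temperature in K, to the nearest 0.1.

419.4 K

Let x be the Fahrenheit reading; then the Celsius reading is 5/9·x - 17.7778.
(5/9·x - 17.7778) - x = -149  ⇒  (-4/9)·x = -131.222  ⇒  x = 295.2500°F.
In Celsius: (295.25 - 32) × 5/9 = 146.2500°C.
In kelvin: 146.2500 + 273.15 = 419.4 K.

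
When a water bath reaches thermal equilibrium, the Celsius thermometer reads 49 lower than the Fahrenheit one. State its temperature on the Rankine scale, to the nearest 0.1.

529.9°R

Let x be the Fahrenheit reading; then the Celsius reading is 5/9·x - 17.7778.
(5/9·x - 17.7778) - x = -49  ⇒  (-4/9)·x = -31.2222  ⇒  x = 70.2500°F.
In Celsius: (70.25 - 32) × 5/9 = 21.2500°C.
In Rankine: 21.2500 × 1.8 + 491.67 = 529.9°R.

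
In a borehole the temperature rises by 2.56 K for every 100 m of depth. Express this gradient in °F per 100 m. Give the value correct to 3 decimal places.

Since only a temperature interval is involved, the additive offset between the scales drops out.
A change of 1 K is a change of 1.8°F, so 2.56 × 1.8 = 4.608.

4.608 °F/100 m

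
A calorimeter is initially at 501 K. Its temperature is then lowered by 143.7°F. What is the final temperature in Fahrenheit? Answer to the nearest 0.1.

298.4°F

Initial temperature in Celsius: 501 - 273.15 = 227.8500°C.
The 143.7°F change is an interval, so only the factor 5/9 applies: -143.7 × 5/9 = -79.8333°C.
Final Celsius temperature: 227.8500 - 79.8333 = 148.0167°C.
In Fahrenheit: 148.0167 × 1.8 + 32 = 298.4°F.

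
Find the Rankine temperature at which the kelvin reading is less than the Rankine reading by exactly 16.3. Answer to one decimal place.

36.7°R

Let R be the Rankine reading. The kelvin reading is K = 5/9·R.
Require K - R = -16.3: (-4/9)·R = -16.3.
R = (-16.3) / (-4/9) = 36.7.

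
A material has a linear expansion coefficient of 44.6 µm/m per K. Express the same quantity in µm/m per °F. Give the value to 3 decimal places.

Since only a temperature interval is involved, the additive offset between the scales drops out.
A change of 1°F is a change of 5/9 K, so per °F the value is 44.6 × 5/9 = 24.778.

24.778 µm/m per °F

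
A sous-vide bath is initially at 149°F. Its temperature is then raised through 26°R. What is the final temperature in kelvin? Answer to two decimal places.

Initial temperature in Celsius: (149 - 32) × 5/9 = 65.0000°C.
The 26°R change is an interval, so only the factor 5/9 applies: +26 × 5/9 = +14.4444°C.
Final Celsius temperature: 65.0000 + 14.4444 = 79.4444°C.
In kelvin: 79.4444 + 273.15 = 352.59 K.

352.59 K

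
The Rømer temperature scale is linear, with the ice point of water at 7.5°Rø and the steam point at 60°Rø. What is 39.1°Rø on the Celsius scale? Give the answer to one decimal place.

60.2°C

Linear interpolation between the fixed points: C = (39.1 - 7.5) × 100 / (60 - 7.5) = 60.1905°C.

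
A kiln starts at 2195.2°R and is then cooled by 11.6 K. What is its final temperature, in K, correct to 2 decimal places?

1207.96 K

Initial temperature in Celsius: (2195.2 - 491.67) × 5/9 = 946.4056°C.
The 11.6 K change is an interval; Kelvin and Celsius degrees are the same size, so ΔC = -11.6°C.
Final Celsius temperature: 946.4056 - 11.6000 = 934.8056°C.
In kelvin: 934.8056 + 273.15 = 1207.96 K.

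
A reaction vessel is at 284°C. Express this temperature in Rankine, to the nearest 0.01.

In Rankine: 284.0000 × 1.8 + 491.67 = 1002.87°R.

1002.87°R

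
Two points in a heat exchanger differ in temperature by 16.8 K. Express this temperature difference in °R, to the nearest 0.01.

30.24°R

For a temperature interval the offset drops out; only the factor 1.8 applies.
16.8 × 1.8 = 30.24.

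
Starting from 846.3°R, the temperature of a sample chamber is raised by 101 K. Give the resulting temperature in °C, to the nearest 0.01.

298.02°C

Initial temperature in Celsius: (846.3 - 491.67) × 5/9 = 197.0167°C.
The 101 K change is an interval; Kelvin and Celsius degrees are the same size, so ΔC = +101°C.
Final Celsius temperature: 197.0167 + 101.0000 = 298.0167°C.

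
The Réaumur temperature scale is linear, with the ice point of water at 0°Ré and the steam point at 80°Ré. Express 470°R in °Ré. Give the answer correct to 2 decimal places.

-9.63°Ré

First in Celsius: (470 - 491.67) × 5/9 = -12.0389°C.
Linearly onto the Réaumur scale: 0 + (-12.0389 / 100) × (80 - 0) = -9.63°Ré.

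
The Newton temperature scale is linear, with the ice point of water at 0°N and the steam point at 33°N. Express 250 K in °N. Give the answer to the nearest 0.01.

-7.64°N

First in Celsius: 250 - 273.15 = -23.1500°C.
Linearly onto the Newton scale: 0 + (-23.1500 / 100) × (33 - 0) = -7.64°N.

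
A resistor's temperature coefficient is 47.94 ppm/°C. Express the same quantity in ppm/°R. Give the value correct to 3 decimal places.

Since only a temperature interval is involved, the additive offset between the scales drops out.
A change of 1°R is a change of 5/9°C, so per °R the value is 47.94 × 5/9 = 26.633.

26.633 ppm/°R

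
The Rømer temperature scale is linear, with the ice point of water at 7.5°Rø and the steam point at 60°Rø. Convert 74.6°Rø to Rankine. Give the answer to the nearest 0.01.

721.73°R

Linear interpolation between the fixed points: C = (74.6 - 7.5) × 100 / (60 - 7.5) = 127.8095°C.
Then 127.8095 × 1.8 + 491.67 = 721.73°R.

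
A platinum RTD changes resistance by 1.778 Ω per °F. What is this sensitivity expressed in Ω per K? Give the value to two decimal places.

3.20 Ω per K

The quantity depends on a temperature interval, so only the ratio of degree sizes applies; the offset between the scales is irrelevant.
A change of 1 K is a change of 1.8°F, so per K the value is 1.778 × 1.8 = 3.20.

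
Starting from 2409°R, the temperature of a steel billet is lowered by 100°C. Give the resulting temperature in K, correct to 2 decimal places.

Initial temperature in Celsius: (2409 - 491.67) × 5/9 = 1065.1833°C.
Final Celsius temperature: 1065.1833 - 100.0000 = 965.1833°C.
In kelvin: 965.1833 + 273.15 = 1238.33 K.

1238.33 K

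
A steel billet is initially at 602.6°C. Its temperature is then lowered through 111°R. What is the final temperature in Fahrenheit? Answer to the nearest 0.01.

1005.68°F

The 111°R change is an interval, so only the factor 5/9 applies: -111 × 5/9 = -61.6667°C.
Final Celsius temperature: 602.6000 - 61.6667 = 540.9333°C.
In Fahrenheit: 540.9333 × 1.8 + 32 = 1005.68°F.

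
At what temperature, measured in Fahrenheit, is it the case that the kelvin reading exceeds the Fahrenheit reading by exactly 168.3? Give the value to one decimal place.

Let F be the Fahrenheit reading. The kelvin reading is K = 5/9·F + 255.372.
Require K - F = 168.3: (-4/9)·F + 255.372 = 168.3.
F = (168.3 - 255.372) / (-4/9) = 195.9.

195.9°F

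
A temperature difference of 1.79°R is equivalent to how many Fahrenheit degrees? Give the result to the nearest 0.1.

Rankine and Fahrenheit degrees are the same size, so the interval is unchanged: 1.8.

1.8°F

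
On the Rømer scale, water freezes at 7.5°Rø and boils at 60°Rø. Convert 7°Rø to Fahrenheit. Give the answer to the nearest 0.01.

30.29°F

Linear interpolation between the fixed points: C = (7 - 7.5) × 100 / (60 - 7.5) = -0.9524°C.
Then -0.9524 × 1.8 + 32 = 30.29°F.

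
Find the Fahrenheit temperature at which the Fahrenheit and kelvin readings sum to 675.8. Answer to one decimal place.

270.3°F

Let F be the Fahrenheit reading. The kelvin reading is K = 5/9·F + 255.372.
Require F + K = 675.8: (14/9)·F + 255.372 = 675.8.
F = (675.8 - 255.372) / (14/9) = 270.3.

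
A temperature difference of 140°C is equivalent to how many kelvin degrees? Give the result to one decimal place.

140.0 K

Celsius and kelvin degrees are the same size, so the interval is unchanged: 140.0.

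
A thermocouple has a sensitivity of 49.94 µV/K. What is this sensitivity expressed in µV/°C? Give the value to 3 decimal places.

49.940 µV/°C

Since only a temperature interval is involved, the additive offset between the scales drops out.
A change of 1°C is a change of 1 K, so per °C the value is 49.94 × 1 = 49.940.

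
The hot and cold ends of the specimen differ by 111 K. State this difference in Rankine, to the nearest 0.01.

For a temperature interval the offset drops out; only the factor 1.8 applies.
111 × 1.8 = 199.80.

199.80°R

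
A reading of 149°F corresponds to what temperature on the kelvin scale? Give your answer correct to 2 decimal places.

In Celsius: (149 - 32) × 5/9 = 65.0000°C.
In kelvin: 65.0000 + 273.15 = 338.15 K.

338.15 K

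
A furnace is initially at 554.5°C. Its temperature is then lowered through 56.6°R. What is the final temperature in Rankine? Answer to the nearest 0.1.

The 56.6°R change is an interval, so only the factor 5/9 applies: -56.6 × 5/9 = -31.4444°C.
Final Celsius temperature: 554.5000 - 31.4444 = 523.0556°C.
In Rankine: 523.0556 × 1.8 + 491.67 = 1433.2°R.

1433.2°R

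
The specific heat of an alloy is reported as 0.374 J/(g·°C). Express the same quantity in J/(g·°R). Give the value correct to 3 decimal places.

0.208 J/(g·°R)

The quantity depends on a temperature interval, so only the ratio of degree sizes applies; the offset between the scales is irrelevant.
A change of 1°R is a change of 5/9°C, so per °R the value is 0.374 × 5/9 = 0.208.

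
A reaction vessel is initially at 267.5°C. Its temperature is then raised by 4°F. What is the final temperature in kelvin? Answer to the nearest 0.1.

542.9 K

The 4°F change is an interval, so only the factor 5/9 applies: +4 × 5/9 = +2.2222°C.
Final Celsius temperature: 267.5000 + 2.2222 = 269.7222°C.
In kelvin: 269.7222 + 273.15 = 542.9 K.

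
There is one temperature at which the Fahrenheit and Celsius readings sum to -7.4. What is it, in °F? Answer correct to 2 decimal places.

6.67°F

Let F be the Fahrenheit reading. The Celsius reading is C = 5/9·F - 17.7778.
Require F + C = -7.4: (14/9)·F - 17.7778 = -7.4.
F = (-7.4 + 17.7778) / (14/9) = 6.67.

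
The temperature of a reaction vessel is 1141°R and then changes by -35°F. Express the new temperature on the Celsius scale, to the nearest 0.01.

341.29°C

Initial temperature in Celsius: (1141 - 491.67) × 5/9 = 360.7389°C.
The 35°F change is an interval, so only the factor 5/9 applies: -35 × 5/9 = -19.4444°C.
Final Celsius temperature: 360.7389 - 19.4444 = 341.2944°C.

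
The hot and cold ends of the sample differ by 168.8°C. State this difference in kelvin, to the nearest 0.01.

168.80 K

Celsius and kelvin degrees are the same size, so the interval is unchanged: 168.80.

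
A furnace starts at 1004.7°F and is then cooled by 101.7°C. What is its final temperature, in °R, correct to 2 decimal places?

Initial temperature in Celsius: (1004.7 - 32) × 5/9 = 540.3889°C.
Final Celsius temperature: 540.3889 - 101.7000 = 438.6889°C.
In Rankine: 438.6889 × 1.8 + 491.67 = 1281.31°R.

1281.31°R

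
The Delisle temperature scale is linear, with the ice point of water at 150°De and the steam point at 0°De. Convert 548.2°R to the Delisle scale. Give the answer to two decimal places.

First in Celsius: (548.2 - 491.67) × 5/9 = 31.4056°C.
Linearly onto the Delisle scale: 150 + (31.4056 / 100) × (0 - 150) = 102.89°De.

102.89°De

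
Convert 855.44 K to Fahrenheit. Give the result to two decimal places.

1080.12°F

In Celsius: 855.44 - 273.15 = 582.2900°C.
In Fahrenheit: 582.2900 × 1.8 + 32 = 1080.12°F.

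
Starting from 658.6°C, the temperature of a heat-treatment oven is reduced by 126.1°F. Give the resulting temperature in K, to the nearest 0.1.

861.7 K

The 126.1°F change is an interval, so only the factor 5/9 applies: -126.1 × 5/9 = -70.0556°C.
Final Celsius temperature: 658.6000 - 70.0556 = 588.5444°C.
In kelvin: 588.5444 + 273.15 = 861.7 K.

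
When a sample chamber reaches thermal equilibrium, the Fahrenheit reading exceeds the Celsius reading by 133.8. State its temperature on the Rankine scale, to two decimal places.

720.72°R

Let x be the Fahrenheit reading; then the Celsius reading is 5/9·x - 17.7778.
(5/9·x - 17.7778) - x = -133.8  ⇒  (-4/9)·x = -116.022  ⇒  x = 261.0500°F.
In Celsius: (261.05 - 32) × 5/9 = 127.2500°C.
In Rankine: 127.2500 × 1.8 + 491.67 = 720.72°R.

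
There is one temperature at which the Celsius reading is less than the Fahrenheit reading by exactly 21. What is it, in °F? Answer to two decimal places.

7.25°F

Let F be the Fahrenheit reading. The Celsius reading is C = 5/9·F - 17.7778.
Require C - F = -21: (-4/9)·F - 17.7778 = -21.
F = (-21 + 17.7778) / (-4/9) = 7.25.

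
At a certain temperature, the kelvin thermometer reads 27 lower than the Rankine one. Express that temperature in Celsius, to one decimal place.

-239.4°C

Let x be the Rankine reading; then the kelvin reading is 5/9·x.
(5/9·x) - x = -27  ⇒  (-4/9)·x = -27  ⇒  x = 60.7500°R.
In Celsius: (60.75 - 491.67) × 5/9 = -239.4°C.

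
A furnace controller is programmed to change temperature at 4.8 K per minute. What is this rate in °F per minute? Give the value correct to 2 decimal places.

Since only a temperature interval is involved, the additive offset between the scales drops out.
A change of 1 K is a change of 1.8°F, so 4.8 × 1.8 = 8.64.

8.64 °F/minute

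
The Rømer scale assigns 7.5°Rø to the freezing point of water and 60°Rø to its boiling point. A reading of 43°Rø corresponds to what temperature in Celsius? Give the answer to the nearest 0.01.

Linear interpolation between the fixed points: C = (43 - 7.5) × 100 / (60 - 7.5) = 67.6190°C.

67.62°C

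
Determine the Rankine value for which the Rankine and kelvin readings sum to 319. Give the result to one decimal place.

Let R be the Rankine reading. The kelvin reading is K = 5/9·R.
Require R + K = 319: (14/9)·R = 319.
R = (319) / (14/9) = 205.1.

205.1°R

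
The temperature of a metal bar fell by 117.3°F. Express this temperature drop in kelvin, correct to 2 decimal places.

For a temperature interval the offset drops out; only the factor 5/9 applies.
117.3 × 5/9 = 65.17.

65.17 K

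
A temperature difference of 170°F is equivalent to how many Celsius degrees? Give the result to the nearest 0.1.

94.4°C

Only the scale ratio 5/9 matters for a change in temperature.
170 × 5/9 = 94.4.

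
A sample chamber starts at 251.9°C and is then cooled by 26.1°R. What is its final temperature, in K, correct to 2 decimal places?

510.55 K

The 26.1°R change is an interval, so only the factor 5/9 applies: -26.1 × 5/9 = -14.5000°C.
Final Celsius temperature: 251.9000 - 14.5000 = 237.4000°C.
In kelvin: 237.4000 + 273.15 = 510.55 K.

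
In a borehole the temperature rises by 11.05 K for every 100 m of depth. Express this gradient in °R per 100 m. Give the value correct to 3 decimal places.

The quantity depends on a temperature interval, so only the ratio of degree sizes applies; the offset between the scales is irrelevant.
A change of 1 K is a change of 1.8°R, so 11.05 × 1.8 = 19.890.

19.890 °R/100 m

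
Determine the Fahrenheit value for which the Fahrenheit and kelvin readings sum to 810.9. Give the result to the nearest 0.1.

357.1°F

Let F be the Fahrenheit reading. The kelvin reading is K = 5/9·F + 255.372.
Require F + K = 810.9: (14/9)·F + 255.372 = 810.9.
F = (810.9 - 255.372) / (14/9) = 357.1.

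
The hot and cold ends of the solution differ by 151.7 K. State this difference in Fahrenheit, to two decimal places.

273.06°F

Only the scale ratio 1.8 matters for a change in temperature.
151.7 × 1.8 = 273.06.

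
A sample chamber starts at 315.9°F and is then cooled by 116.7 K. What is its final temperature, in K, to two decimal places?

Initial temperature in Celsius: (315.9 - 32) × 5/9 = 157.7222°C.
The 116.7 K change is an interval; Kelvin and Celsius degrees are the same size, so ΔC = -116.7°C.
Final Celsius temperature: 157.7222 - 116.7000 = 41.0222°C.
In kelvin: 41.0222 + 273.15 = 314.17 K.

314.17 K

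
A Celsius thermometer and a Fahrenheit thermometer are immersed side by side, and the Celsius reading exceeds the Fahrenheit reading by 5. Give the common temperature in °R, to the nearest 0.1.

Let x be the Celsius reading; then the Fahrenheit reading is 1.8·x + 32.
(1.8·x + 32) - x = -5  ⇒  (0.8)·x = -37  ⇒  x = -46.2500°C.
In Rankine: -46.2500 × 1.8 + 491.67 = 408.4°R.

408.4°R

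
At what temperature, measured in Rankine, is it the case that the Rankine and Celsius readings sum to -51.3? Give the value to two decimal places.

Let R be the Rankine reading. The Celsius reading is C = 5/9·R - 273.15.
Require R + C = -51.3: (14/9)·R - 273.15 = -51.3.
R = (-51.3 + 273.15) / (14/9) = 142.62.

142.62°R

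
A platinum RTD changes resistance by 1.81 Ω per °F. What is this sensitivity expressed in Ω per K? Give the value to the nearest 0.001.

Since only a temperature interval is involved, the additive offset between the scales drops out.
A change of 1 K is a change of 1.8°F, so per K the value is 1.81 × 1.8 = 3.258.

3.258 Ω per K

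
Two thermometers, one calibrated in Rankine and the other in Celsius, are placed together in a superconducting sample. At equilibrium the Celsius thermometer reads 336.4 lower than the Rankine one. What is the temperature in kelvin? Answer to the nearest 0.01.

79.06 K

Let x be the Rankine reading; then the Celsius reading is 5/9·x - 273.15.
(5/9·x - 273.15) - x = -336.4  ⇒  (-4/9)·x = -63.25  ⇒  x = 142.3125°R.
In Celsius: (142.3125 - 491.67) × 5/9 = -194.0875°C.
In kelvin: -194.0875 + 273.15 = 79.06 K.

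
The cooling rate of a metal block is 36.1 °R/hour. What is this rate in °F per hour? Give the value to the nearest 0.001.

The quantity depends on a temperature interval, so only the ratio of degree sizes applies; the offset between the scales is irrelevant.
A change of 1°R is a change of 1°F, so 36.1 × 1 = 36.100.

36.100 °F/hour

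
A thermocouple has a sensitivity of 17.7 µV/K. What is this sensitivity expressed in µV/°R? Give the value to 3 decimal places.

9.833 µV/°R

Since only a temperature interval is involved, the additive offset between the scales drops out.
A change of 1°R is a change of 5/9 K, so per °R the value is 17.7 × 5/9 = 9.833.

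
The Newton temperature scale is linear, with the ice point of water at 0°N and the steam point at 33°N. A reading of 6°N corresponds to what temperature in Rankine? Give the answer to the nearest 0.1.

524.4°R

Linear interpolation between the fixed points: C = (6 - 0) × 100 / (33 - 0) = 18.1818°C.
Then 18.1818 × 1.8 + 491.67 = 524.4°R.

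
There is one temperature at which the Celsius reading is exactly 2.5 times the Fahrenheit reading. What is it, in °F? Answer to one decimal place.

Let F be the Fahrenheit reading. The Celsius reading is C = 5/9·F - 17.7778.
Require C = 2.5·F: 5/9·F - 17.7778 = 2.5·F.
(-35/18)·F = 17.7778  ⇒  F = -9.1.

-9.1°F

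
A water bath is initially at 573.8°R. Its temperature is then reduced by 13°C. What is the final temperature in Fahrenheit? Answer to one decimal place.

90.7°F

Initial temperature in Celsius: (573.8 - 491.67) × 5/9 = 45.6278°C.
Final Celsius temperature: 45.6278 - 13.0000 = 32.6278°C.
In Fahrenheit: 32.6278 × 1.8 + 32 = 90.7°F.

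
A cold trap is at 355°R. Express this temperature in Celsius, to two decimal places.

-75.93°C

In Celsius: (355 - 491.67) × 5/9 = -75.9278°C.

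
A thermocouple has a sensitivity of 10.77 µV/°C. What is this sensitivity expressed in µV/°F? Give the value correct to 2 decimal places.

The quantity depends on a temperature interval, so only the ratio of degree sizes applies; the offset between the scales is irrelevant.
A change of 1°F is a change of 5/9°C, so per °F the value is 10.77 × 5/9 = 5.98.

5.98 µV/°F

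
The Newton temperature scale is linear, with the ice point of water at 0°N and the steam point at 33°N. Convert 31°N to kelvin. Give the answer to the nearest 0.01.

367.09 K

Linear interpolation between the fixed points: C = (31 - 0) × 100 / (33 - 0) = 93.9394°C.
Then 93.9394 + 273.15 = 367.09 K.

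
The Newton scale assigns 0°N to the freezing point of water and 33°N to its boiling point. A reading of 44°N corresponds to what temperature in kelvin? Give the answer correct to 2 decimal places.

406.48 K

Linear interpolation between the fixed points: C = (44 - 0) × 100 / (33 - 0) = 133.3333°C.
Then 133.3333 + 273.15 = 406.48 K.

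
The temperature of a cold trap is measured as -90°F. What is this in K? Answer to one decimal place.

In Celsius: (-90 - 32) × 5/9 = -67.7778°C.
In kelvin: -67.7778 + 273.15 = 205.4 K.

205.4 K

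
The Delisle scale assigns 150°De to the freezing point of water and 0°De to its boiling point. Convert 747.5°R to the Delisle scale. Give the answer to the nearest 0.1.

First in Celsius: (747.5 - 491.67) × 5/9 = 142.1278°C.
Linearly onto the Delisle scale: 150 + (142.1278 / 100) × (0 - 150) = -63.2°De.

-63.2°De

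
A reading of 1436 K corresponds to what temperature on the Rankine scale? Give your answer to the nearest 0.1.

In Celsius: 1436 - 273.15 = 1162.8500°C.
In Rankine: 1162.8500 × 1.8 + 491.67 = 2584.8°R.

2584.8°R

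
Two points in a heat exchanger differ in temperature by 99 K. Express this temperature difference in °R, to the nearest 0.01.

178.20°R

For a temperature interval the offset drops out; only the factor 1.8 applies.
99 × 1.8 = 178.20.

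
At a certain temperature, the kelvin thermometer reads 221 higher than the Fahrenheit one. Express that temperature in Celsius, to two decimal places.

25.19°C

Let x be the Fahrenheit reading; then the kelvin reading is 5/9·x + 255.372.
(5/9·x + 255.372) - x = 221  ⇒  (-4/9)·x = -34.3722  ⇒  x = 77.3375°F.
In Celsius: (77.3375 - 32) × 5/9 = 25.19°C.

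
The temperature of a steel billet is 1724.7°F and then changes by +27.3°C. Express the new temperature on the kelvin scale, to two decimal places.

Initial temperature in Celsius: (1724.7 - 32) × 5/9 = 940.3889°C.
Final Celsius temperature: 940.3889 + 27.3000 = 967.6889°C.
In kelvin: 967.6889 + 273.15 = 1240.84 K.

1240.84 K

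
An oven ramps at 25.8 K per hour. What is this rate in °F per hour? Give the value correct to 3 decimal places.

46.440 °F/hour

The quantity depends on a temperature interval, so only the ratio of degree sizes applies; the offset between the scales is irrelevant.
A change of 1 K is a change of 1.8°F, so 25.8 × 1.8 = 46.440.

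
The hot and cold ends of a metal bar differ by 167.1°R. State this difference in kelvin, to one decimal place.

Only the scale ratio 5/9 matters for a change in temperature.
167.1 × 5/9 = 92.8.

92.8 K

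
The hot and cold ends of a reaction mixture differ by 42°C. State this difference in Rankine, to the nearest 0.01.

For a temperature interval the offset drops out; only the factor 1.8 applies.
42 × 1.8 = 75.60.

75.60°R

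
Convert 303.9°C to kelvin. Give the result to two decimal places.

In kelvin: 303.9000 + 273.15 = 577.05 K.

577.05 K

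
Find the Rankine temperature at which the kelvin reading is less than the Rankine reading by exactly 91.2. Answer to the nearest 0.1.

Let R be the Rankine reading. The kelvin reading is K = 5/9·R.
Require K - R = -91.2: (-4/9)·R = -91.2.
R = (-91.2) / (-4/9) = 205.2.

205.2°R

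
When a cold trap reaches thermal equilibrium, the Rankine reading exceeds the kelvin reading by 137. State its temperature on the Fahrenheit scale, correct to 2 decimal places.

-151.42°F

Let x be the kelvin reading; then the Rankine reading is 1.8·x.
(1.8·x) - x = 137  ⇒  (0.8)·x = 137  ⇒  x = 171.2500 K.
In Celsius: 171.25 - 273.15 = -101.9000°C.
In Fahrenheit: -101.9000 × 1.8 + 32 = -151.42°F.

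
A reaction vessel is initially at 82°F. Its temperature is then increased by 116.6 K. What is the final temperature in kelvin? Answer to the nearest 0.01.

417.53 K

Initial temperature in Celsius: (82 - 32) × 5/9 = 27.7778°C.
The 116.6 K change is an interval; Kelvin and Celsius degrees are the same size, so ΔC = +116.6°C.
Final Celsius temperature: 27.7778 + 116.6000 = 144.3778°C.
In kelvin: 144.3778 + 273.15 = 417.53 K.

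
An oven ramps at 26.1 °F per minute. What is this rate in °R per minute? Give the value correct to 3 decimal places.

26.100 °R/minute

Since only a temperature interval is involved, the additive offset between the scales drops out.
A change of 1°F is a change of 1°R, so 26.1 × 1 = 26.100.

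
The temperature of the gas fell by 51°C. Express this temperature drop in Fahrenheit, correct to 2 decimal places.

Only the scale ratio 1.8 matters for a change in temperature.
51 × 1.8 = 91.80.

91.80°F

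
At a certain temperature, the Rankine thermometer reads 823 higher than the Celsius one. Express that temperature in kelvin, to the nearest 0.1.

Let x be the Celsius reading; then the Rankine reading is 1.8·x + 491.67.
(1.8·x + 491.67) - x = 823  ⇒  (0.8)·x = 331.33  ⇒  x = 414.1625°C.
In kelvin: 414.1625 + 273.15 = 687.3 K.

687.3 K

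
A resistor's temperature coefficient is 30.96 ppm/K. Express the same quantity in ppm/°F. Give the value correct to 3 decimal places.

17.200 ppm/°F

Since only a temperature interval is involved, the additive offset between the scales drops out.
A change of 1°F is a change of 5/9 K, so per °F the value is 30.96 × 5/9 = 17.200.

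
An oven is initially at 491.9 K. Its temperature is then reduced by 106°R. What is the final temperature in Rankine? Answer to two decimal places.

Initial temperature in Celsius: 491.9 - 273.15 = 218.7500°C.
The 106°R change is an interval, so only the factor 5/9 applies: -106 × 5/9 = -58.8889°C.
Final Celsius temperature: 218.7500 - 58.8889 = 159.8611°C.
In Rankine: 159.8611 × 1.8 + 491.67 = 779.42°R.

779.42°R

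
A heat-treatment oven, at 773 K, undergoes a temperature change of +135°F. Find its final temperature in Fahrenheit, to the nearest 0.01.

Initial temperature in Celsius: 773 - 273.15 = 499.8500°C.
The 135°F change is an interval, so only the factor 5/9 applies: +135 × 5/9 = +75.0000°C.
Final Celsius temperature: 499.8500 + 75.0000 = 574.8500°C.
In Fahrenheit: 574.8500 × 1.8 + 32 = 1066.73°F.

1066.73°F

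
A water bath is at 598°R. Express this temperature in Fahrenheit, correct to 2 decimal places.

138.33°F

In Celsius: (598 - 491.67) × 5/9 = 59.0722°C.
In Fahrenheit: 59.0722 × 1.8 + 32 = 138.33°F.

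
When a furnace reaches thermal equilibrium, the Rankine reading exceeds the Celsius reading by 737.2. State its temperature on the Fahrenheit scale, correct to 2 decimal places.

584.44°F

Let x be the Celsius reading; then the Rankine reading is 1.8·x + 491.67.
(1.8·x + 491.67) - x = 737.2  ⇒  (0.8)·x = 245.53  ⇒  x = 306.9125°C.
In Fahrenheit: 306.9125 × 1.8 + 32 = 584.44°F.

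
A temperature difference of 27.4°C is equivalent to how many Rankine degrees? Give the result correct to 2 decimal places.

49.32°R

Only the scale ratio 1.8 matters for a change in temperature.
27.4 × 1.8 = 49.32.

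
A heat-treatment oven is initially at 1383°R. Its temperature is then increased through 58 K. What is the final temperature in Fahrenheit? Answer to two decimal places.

Initial temperature in Celsius: (1383 - 491.67) × 5/9 = 495.1833°C.
The 58 K change is an interval; Kelvin and Celsius degrees are the same size, so ΔC = +58°C.
Final Celsius temperature: 495.1833 + 58.0000 = 553.1833°C.
In Fahrenheit: 553.1833 × 1.8 + 32 = 1027.73°F.

1027.73°F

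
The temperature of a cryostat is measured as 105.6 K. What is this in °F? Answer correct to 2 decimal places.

In Celsius: 105.6 - 273.15 = -167.5500°C.
In Fahrenheit: -167.5500 × 1.8 + 32 = -269.59°F.

-269.59°F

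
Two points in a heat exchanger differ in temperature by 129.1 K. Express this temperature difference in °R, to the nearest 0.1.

232.4°R

Only the scale ratio 1.8 matters for a change in temperature.
129.1 × 1.8 = 232.4.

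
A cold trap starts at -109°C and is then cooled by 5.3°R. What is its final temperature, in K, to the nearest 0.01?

The 5.3°R change is an interval, so only the factor 5/9 applies: -5.3 × 5/9 = -2.9444°C.
Final Celsius temperature: -109.0000 - 2.9444 = -111.9444°C.
In kelvin: -111.9444 + 273.15 = 161.21 K.

161.21 K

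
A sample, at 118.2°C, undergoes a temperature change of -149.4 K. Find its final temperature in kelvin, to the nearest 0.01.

The 149.4 K change is an interval; Kelvin and Celsius degrees are the same size, so ΔC = -149.4°C.
Final Celsius temperature: 118.2000 - 149.4000 = -31.2000°C.
In kelvin: -31.2000 + 273.15 = 241.95 K.

241.95 K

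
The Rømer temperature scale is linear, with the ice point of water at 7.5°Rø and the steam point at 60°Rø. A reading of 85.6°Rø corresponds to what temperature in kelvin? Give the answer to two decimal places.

421.91 K

Linear interpolation between the fixed points: C = (85.6 - 7.5) × 100 / (60 - 7.5) = 148.7619°C.
Then 148.7619 + 273.15 = 421.91 K.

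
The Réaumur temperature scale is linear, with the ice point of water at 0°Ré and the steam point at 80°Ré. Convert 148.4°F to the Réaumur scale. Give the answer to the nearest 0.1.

51.7°Ré

First in Celsius: (148.4 - 32) × 5/9 = 64.6667°C.
Linearly onto the Réaumur scale: 0 + (64.6667 / 100) × (80 - 0) = 51.7°Ré.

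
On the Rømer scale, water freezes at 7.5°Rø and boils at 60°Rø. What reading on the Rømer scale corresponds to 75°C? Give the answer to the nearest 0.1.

Linearly onto the Rømer scale: 7.5 + (75.0000 / 100) × (60 - 7.5) = 46.9°Rø.

46.9°Rø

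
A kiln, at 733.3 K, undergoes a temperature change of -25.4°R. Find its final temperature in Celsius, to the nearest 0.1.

446.0°C

Initial temperature in Celsius: 733.3 - 273.15 = 460.1500°C.
The 25.4°R change is an interval, so only the factor 5/9 applies: -25.4 × 5/9 = -14.1111°C.
Final Celsius temperature: 460.1500 - 14.1111 = 446.0389°C.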